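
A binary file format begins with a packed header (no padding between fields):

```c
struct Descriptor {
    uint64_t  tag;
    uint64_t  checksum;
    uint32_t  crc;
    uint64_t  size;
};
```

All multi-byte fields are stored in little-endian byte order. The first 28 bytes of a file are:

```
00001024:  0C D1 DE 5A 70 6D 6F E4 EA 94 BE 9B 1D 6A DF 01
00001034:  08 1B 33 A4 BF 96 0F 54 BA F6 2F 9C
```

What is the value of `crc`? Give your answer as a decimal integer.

2754812680

`crc` follows `tag` (8 B), `checksum` (8 B), so it starts at offset 8 + 8 = 16 and occupies 4 bytes.
Bytes at offsets 16..19: 08 1B 33 A4.
Little-endian stores the least-significant byte at the lowest address.
Reassemble most-significant byte first: A4 33 1B 08 → 0xA4331B08.
0xA4331B08 = 2754812680.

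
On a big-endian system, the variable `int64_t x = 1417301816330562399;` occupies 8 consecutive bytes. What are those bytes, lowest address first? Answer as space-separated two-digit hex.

1417301816330562399 in hexadecimal, padded to 64 bits, is 0x13AB447E25E62B5F.
Split into bytes (most-significant first): 13 AB 44 7E 25 E6 2B 5F.
Big-endian: lowest address holds the most-significant byte.
So the memory order matches the most-significant-first order: 13 AB 44 7E 25 E6 2B 5F.

13 AB 44 7E 25 E6 2B 5F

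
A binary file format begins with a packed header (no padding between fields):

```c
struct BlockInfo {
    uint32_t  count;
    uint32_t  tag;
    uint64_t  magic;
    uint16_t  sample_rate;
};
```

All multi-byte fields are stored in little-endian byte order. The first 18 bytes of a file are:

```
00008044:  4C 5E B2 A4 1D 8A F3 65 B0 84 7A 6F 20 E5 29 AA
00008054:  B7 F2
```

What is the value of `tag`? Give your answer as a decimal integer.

1710459421

`tag` follows `count` (4 bytes), so it starts at byte offset 4 and occupies 4 bytes.
Bytes at offsets 4..7: 1D 8A F3 65.
Little-endian: lowest address holds the least-significant byte.
Reassemble most-significant byte first: 65 F3 8A 1D → 0x65F38A1D.
0x65F38A1D = 1710459421.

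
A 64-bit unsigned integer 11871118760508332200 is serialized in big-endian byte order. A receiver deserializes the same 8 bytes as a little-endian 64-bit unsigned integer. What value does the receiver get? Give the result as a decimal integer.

11871118760508332200 in 64-bit hexadecimal is 0xA4BEAF9DE69318A8.
Stored big-endian, the bytes at ascending addresses are A4 BE AF 9D E6 93 18 A8.
Read back as little-endian, the first byte is least significant, giving 0xA81893E69DAFBEA4.
0xA81893E69DAFBEA4 = 12112593816510250660.

12112593816510250660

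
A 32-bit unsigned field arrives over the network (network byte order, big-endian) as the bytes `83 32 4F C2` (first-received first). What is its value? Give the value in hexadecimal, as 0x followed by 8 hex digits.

0x83324FC2

In big-endian order the high byte comes first in memory.
The bytes are already most-significant first: 0x83324FC2.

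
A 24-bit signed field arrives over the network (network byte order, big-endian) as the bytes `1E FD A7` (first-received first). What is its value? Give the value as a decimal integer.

In big-endian order the high byte comes first in memory.
The bytes are already most-significant first: 0x1EFDA7.
0x1EFDA7 = 2031015.

2031015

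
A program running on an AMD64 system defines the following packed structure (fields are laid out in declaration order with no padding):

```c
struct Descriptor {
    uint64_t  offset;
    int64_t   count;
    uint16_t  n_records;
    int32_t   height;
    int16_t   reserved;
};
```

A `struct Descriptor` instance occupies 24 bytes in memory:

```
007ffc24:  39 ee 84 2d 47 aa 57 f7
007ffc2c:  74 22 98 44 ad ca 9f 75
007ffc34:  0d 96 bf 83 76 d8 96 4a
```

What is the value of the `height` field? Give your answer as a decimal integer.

`height` follows `offset` (8 B), `count` (8 B), `n_records` (2 B), so it starts at offset 8 + 8 + 2 = 18 and occupies 4 bytes.
Bytes at offsets 18..21: BF 83 76 D8.
In little-endian order the low byte comes first in memory.
Reassemble most-significant byte first: D8 76 83 BF → 0xD87683BF.
Top bit is set, so as a signed 32-bit value this is 0xD87683BF − 2^32 = -663321665.

-663321665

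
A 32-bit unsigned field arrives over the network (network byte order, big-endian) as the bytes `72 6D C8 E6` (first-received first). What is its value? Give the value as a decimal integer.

Big-endian: lowest address holds the most-significant byte.
The bytes are already most-significant first: 0x726DC8E6.
0x726DC8E6 = 1919797478.

1919797478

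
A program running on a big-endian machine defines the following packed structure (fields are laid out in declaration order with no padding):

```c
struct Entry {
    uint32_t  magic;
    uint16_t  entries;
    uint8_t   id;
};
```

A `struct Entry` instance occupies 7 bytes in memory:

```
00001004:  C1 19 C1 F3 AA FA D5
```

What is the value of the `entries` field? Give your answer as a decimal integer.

`entries` follows `magic` (4 bytes), so it starts at byte offset 4 and occupies 2 bytes.
Bytes at offsets 4..5: AA FA.
Big-endian: lowest address holds the most-significant byte.
The bytes are already most-significant first: 0xAAFA.
0xAAFA = 43770.

43770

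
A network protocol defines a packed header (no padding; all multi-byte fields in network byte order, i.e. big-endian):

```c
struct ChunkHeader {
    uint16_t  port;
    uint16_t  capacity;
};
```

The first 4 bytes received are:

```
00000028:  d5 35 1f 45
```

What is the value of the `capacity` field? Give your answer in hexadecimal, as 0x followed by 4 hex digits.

`capacity` follows `port` (2 bytes), so it starts at byte offset 2 and occupies 2 bytes.
Bytes at offsets 2..3: 1F 45.
Big-endian stores the most-significant byte at the lowest address.
The bytes are already most-significant first: 0x1F45.

0x1F45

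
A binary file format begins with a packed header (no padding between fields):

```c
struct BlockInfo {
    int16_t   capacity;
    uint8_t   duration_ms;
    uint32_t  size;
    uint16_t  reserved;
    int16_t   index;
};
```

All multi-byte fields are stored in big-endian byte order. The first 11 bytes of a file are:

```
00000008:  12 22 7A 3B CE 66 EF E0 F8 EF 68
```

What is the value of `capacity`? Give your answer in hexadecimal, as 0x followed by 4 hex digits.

0x1222

`capacity` is the first field, at byte offset 0, occupying 2 bytes.
Bytes at offsets 0..1: 12 22.
In big-endian order the high byte comes first in memory.
The bytes are already most-significant first: 0x1222.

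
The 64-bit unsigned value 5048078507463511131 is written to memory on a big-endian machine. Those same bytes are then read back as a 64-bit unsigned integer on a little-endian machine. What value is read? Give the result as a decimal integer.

6596829092398501446

5048078507463511131 in 64-bit hexadecimal is 0x460E60A81BA58C5B.
Stored big-endian, the bytes at ascending addresses are 46 0E 60 A8 1B A5 8C 5B.
Read back as little-endian, the first byte is least significant, giving 0x5B8CA51BA8600E46.
0x5B8CA51BA8600E46 = 6596829092398501446.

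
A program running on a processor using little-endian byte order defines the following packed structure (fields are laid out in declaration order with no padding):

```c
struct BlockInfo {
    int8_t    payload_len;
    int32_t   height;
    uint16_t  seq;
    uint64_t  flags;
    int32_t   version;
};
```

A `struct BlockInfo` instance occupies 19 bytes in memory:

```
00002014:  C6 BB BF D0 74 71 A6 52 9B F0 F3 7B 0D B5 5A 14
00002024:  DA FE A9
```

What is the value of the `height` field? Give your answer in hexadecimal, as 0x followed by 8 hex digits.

0x74D0BFBB

`height` follows `payload_len` (1 byte), so it starts at byte offset 1 and occupies 4 bytes.
Bytes at offsets 1..4: BB BF D0 74.
Little-endian stores the least-significant byte at the lowest address.
Reassemble most-significant byte first: 74 D0 BF BB → 0x74D0BFBB.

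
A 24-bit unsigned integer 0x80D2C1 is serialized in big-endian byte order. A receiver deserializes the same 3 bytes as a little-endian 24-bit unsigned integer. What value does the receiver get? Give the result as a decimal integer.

12702336

Stored big-endian, the bytes at ascending addresses are 80 D2 C1.
Read back as little-endian, the first byte is least significant, giving 0xC1D280.
0xC1D280 = 12702336.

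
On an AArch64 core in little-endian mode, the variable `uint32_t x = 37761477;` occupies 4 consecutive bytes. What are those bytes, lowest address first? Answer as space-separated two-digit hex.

C5 31 40 02

37761477 in hexadecimal, padded to 32 bits, is 0x024031C5.
Split into bytes (most-significant first): 02 40 31 C5.
Little-endian: lowest address holds the least-significant byte.
So at ascending addresses the bytes are C5 31 40 02.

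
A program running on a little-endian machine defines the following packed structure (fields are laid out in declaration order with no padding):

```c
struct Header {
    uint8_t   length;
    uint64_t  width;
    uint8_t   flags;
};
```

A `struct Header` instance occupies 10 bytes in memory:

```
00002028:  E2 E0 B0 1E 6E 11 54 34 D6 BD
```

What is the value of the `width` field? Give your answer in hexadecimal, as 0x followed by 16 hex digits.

0xD63454116E1EB0E0

`width` follows `length` (1 byte), so it starts at byte offset 1 and occupies 8 bytes.
Bytes at offsets 1..8: E0 B0 1E 6E 11 54 34 D6.
Little-endian: lowest address holds the least-significant byte.
Reassemble most-significant byte first: D6 34 54 11 6E 1E B0 E0 → 0xD63454116E1EB0E0.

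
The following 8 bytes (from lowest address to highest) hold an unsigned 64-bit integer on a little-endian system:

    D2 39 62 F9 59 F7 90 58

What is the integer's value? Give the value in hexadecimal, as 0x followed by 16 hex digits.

In little-endian order the low byte comes first in memory.
Reassemble most-significant byte first: 58 90 F7 59 F9 62 39 D2 → 0x5890F759F96239D2.

0x5890F759F96239D2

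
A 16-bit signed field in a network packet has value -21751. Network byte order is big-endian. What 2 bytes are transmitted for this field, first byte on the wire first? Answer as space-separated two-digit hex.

Two's complement of -21751 in 16 bits: 21751 = 0x54F7; invert → 0xAB08; add 1 → 0xAB09.
Split into bytes (most-significant first): AB 09.
Big-endian: lowest address holds the most-significant byte.
So the memory order matches the most-significant-first order: AB 09.

AB 09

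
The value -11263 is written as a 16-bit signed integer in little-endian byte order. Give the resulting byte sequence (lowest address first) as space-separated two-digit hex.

Two's complement of -11263 in 16 bits: 11263 = 0x2BFF; invert → 0xD400; add 1 → 0xD401.
Split into bytes (most-significant first): D4 01.
Little-endian stores the least-significant byte at the lowest address.
So at ascending addresses the bytes are 01 D4.

01 D4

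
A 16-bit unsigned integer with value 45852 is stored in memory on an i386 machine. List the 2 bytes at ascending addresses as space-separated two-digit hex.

45852 in hexadecimal, padded to 16 bits, is 0xB31C.
Split into bytes (most-significant first): B3 1C.
Little-endian: lowest address holds the least-significant byte.
So at ascending addresses the bytes are 1C B3.

1C B3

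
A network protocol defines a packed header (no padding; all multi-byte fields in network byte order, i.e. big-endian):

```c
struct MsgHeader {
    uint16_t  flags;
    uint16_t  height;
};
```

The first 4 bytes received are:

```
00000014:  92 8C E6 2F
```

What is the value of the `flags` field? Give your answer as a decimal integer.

37516

`flags` is the first field, at byte offset 0, occupying 2 bytes.
Bytes at offsets 0..1: 92 8C.
In big-endian order the high byte comes first in memory.
The bytes are already most-significant first: 0x928C.
0x928C = 37516.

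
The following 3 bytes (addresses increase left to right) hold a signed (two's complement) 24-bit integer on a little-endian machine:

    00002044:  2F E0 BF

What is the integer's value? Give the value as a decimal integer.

Little-endian stores the least-significant byte at the lowest address.
Reassemble most-significant byte first: BF E0 2F → 0xBFE02F.
Top bit is set, so as a signed 24-bit value this is 0xBFE02F − 2^24 = -4202449.

-4202449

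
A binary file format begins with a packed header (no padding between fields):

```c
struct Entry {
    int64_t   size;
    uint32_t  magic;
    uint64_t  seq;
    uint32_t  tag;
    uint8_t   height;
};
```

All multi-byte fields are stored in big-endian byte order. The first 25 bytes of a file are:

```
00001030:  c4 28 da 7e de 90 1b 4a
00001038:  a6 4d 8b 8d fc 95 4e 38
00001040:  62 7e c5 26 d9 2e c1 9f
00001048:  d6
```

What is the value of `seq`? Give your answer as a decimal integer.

18200539473165337894

`seq` follows `size` (8 B), `magic` (4 B), so it starts at offset 8 + 4 = 12 and occupies 8 bytes.
Bytes at offsets 12..19: FC 95 4E 38 62 7E C5 26.
In big-endian order the high byte comes first in memory.
The bytes are already most-significant first: 0xFC954E38627EC526.
0xFC954E38627EC526 = 18200539473165337894.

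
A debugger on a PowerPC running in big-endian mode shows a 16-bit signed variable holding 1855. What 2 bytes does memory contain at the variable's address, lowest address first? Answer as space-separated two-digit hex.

07 3F

1855 in hexadecimal, padded to 16 bits, is 0x073F.
Split into bytes (most-significant first): 07 3F.
In big-endian order the high byte comes first in memory.
So the memory order matches the most-significant-first order: 07 3F.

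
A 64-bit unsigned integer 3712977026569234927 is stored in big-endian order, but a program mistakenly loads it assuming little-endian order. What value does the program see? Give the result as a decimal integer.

17251558406983288627

3712977026569234927 in 64-bit hexadecimal is 0x338724EEF7D869EF.
Stored big-endian, the bytes at ascending addresses are 33 87 24 EE F7 D8 69 EF.
Read back as little-endian, the first byte is least significant, giving 0xEF69D8F7EE248733.
0xEF69D8F7EE248733 = 17251558406983288627.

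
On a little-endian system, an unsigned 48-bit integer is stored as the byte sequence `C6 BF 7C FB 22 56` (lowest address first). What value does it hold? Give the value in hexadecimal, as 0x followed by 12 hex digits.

0x5622FB7CBFC6

Little-endian: lowest address holds the least-significant byte.
Reassemble most-significant byte first: 56 22 FB 7C BF C6 → 0x5622FB7CBFC6.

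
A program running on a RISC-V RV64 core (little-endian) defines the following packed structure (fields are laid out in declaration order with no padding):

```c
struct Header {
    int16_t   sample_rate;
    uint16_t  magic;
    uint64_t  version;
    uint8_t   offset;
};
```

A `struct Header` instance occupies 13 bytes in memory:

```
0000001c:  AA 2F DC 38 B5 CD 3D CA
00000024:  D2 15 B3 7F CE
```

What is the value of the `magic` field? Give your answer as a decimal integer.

`magic` follows `sample_rate` (2 bytes), so it starts at byte offset 2 and occupies 2 bytes.
Bytes at offsets 2..3: DC 38.
In little-endian order the low byte comes first in memory.
Reassemble most-significant byte first: 38 DC → 0x38DC.
0x38DC = 14556.

14556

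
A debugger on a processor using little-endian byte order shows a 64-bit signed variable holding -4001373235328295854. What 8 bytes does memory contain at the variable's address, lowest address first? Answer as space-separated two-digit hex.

Two's complement of -4001373235328295854 in 64 bits: 4001373235328295854 = 0x3787BBC1E17FA3AE; invert → 0xC878443E1E805C51; add 1 → 0xC878443E1E805C52.
Split into bytes (most-significant first): C8 78 44 3E 1E 80 5C 52.
In little-endian order the low byte comes first in memory.
So at ascending addresses the bytes are 52 5C 80 1E 3E 44 78 C8.

52 5C 80 1E 3E 44 78 C8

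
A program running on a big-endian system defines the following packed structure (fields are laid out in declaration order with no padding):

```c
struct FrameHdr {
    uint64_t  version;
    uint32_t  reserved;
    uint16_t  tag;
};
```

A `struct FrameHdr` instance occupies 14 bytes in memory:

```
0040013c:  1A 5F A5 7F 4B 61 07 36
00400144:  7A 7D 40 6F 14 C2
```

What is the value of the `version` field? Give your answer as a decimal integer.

`version` is the first field, at byte offset 0, occupying 8 bytes.
Bytes at offsets 0..7: 1A 5F A5 7F 4B 61 07 36.
Big-endian stores the most-significant byte at the lowest address.
The bytes are already most-significant first: 0x1A5FA57F4B610736.
0x1A5FA57F4B610736 = 1900419533917718326.

1900419533917718326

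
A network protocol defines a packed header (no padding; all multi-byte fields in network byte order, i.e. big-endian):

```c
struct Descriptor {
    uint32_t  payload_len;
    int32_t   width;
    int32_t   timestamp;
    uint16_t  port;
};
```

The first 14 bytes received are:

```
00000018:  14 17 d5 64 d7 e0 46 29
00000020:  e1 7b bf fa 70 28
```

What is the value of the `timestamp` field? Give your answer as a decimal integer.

`timestamp` follows `payload_len` (4 B), `width` (4 B), so it starts at offset 4 + 4 = 8 and occupies 4 bytes.
Bytes at offsets 8..11: E1 7B BF FA.
Big-endian stores the most-significant byte at the lowest address.
The bytes are already most-significant first: 0xE17BBFFA.
Top bit is set, so as a signed 32-bit value this is 0xE17BBFFA − 2^32 = -511983622.

-511983622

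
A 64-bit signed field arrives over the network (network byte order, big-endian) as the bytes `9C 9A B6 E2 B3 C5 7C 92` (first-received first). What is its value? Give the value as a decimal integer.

Big-endian stores the most-significant byte at the lowest address.
The bytes are already most-significant first: 0x9C9AB6E2B3C57C92.
Top bit is set, so as a signed 64-bit value this is 0x9C9AB6E2B3C57C92 − 2^64 = -7162211172584424302.

-7162211172584424302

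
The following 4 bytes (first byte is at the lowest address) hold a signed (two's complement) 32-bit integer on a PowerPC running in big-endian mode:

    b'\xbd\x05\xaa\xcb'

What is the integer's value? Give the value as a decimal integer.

In big-endian order the high byte comes first in memory.
The bytes are already most-significant first: 0xBD05AACB.
Top bit is set, so as a signed 32-bit value this is 0xBD05AACB − 2^32 = -1123702069.

-1123702069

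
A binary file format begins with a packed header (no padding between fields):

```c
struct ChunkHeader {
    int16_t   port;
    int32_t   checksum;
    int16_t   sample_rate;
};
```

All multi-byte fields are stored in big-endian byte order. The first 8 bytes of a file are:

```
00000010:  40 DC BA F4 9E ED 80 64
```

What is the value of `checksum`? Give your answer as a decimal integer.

`checksum` follows `port` (2 bytes), so it starts at byte offset 2 and occupies 4 bytes.
Bytes at offsets 2..5: BA F4 9E ED.
Big-endian: lowest address holds the most-significant byte.
The bytes are already most-significant first: 0xBAF49EED.
Top bit is set, so as a signed 32-bit value this is 0xBAF49EED − 2^32 = -1158373651.

-1158373651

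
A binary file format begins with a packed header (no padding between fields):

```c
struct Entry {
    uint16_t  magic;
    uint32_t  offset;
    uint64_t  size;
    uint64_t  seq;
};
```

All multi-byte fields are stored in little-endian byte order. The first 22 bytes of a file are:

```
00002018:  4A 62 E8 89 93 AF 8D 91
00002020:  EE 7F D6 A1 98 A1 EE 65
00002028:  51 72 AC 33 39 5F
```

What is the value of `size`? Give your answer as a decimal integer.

`size` follows `magic` (2 B), `offset` (4 B), so it starts at offset 2 + 4 = 6 and occupies 8 bytes.
Bytes at offsets 6..13: 8D 91 EE 7F D6 A1 98 A1.
Little-endian stores the least-significant byte at the lowest address.
Reassemble most-significant byte first: A1 98 A1 D6 7F EE 91 8D → 0xA198A1D67FEE918D.
0xA198A1D67FEE918D = 11644234779207831949.

11644234779207831949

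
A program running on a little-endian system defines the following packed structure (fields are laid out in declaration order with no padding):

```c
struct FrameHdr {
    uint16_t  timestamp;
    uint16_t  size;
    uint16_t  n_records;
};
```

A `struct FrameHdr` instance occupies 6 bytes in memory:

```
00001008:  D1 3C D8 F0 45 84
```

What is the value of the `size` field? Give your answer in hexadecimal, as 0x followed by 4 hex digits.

0xF0D8

`size` follows `timestamp` (2 bytes), so it starts at byte offset 2 and occupies 2 bytes.
Bytes at offsets 2..3: D8 F0.
Little-endian stores the least-significant byte at the lowest address.
Reassemble most-significant byte first: F0 D8 → 0xF0D8.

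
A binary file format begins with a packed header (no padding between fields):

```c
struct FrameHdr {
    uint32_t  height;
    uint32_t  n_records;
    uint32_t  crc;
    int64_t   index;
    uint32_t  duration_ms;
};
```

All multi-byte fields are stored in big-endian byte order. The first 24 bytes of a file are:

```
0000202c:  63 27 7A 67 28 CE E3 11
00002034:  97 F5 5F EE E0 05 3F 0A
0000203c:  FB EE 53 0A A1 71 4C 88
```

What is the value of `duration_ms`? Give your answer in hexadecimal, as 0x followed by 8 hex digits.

0xA1714C88

`duration_ms` follows `height` (4 B), `n_records` (4 B), `crc` (4 B), `index` (8 B), so it starts at offset 4 + 4 + 4 + 8 = 20 and occupies 4 bytes.
Bytes at offsets 20..23: A1 71 4C 88.
Big-endian: lowest address holds the most-significant byte.
The bytes are already most-significant first: 0xA1714C88.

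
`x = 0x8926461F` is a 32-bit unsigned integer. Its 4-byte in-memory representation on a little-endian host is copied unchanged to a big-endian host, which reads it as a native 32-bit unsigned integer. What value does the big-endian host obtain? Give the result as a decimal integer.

524691081

Stored little-endian, the bytes at ascending addresses are 1F 46 26 89.
Read back as big-endian, the last byte is least significant, giving 0x1F462689.
0x1F462689 = 524691081.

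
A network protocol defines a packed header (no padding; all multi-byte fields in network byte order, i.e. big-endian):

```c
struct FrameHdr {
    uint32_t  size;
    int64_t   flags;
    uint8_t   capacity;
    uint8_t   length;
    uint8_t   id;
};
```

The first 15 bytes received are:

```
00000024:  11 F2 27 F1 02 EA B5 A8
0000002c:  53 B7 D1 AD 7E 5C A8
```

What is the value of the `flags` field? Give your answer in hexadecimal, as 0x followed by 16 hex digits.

0x02EAB5A853B7D1AD

`flags` follows `size` (4 bytes), so it starts at byte offset 4 and occupies 8 bytes.
Bytes at offsets 4..11: 02 EA B5 A8 53 B7 D1 AD.
Big-endian stores the most-significant byte at the lowest address.
The bytes are already most-significant first: 0x02EAB5A853B7D1AD.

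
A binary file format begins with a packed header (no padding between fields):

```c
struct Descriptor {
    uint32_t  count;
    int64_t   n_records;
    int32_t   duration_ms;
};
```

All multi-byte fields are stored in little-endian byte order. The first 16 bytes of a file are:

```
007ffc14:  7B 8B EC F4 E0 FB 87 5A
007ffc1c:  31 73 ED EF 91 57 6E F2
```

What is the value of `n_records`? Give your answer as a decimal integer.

`n_records` follows `count` (4 bytes), so it starts at byte offset 4 and occupies 8 bytes.
Bytes at offsets 4..11: E0 FB 87 5A 31 73 ED EF.
In little-endian order the low byte comes first in memory.
Reassemble most-significant byte first: EF ED 73 31 5A 87 FB E0 → 0xEFED73315A87FBE0.
Top bit is set, so as a signed 64-bit value this is 0xEFED73315A87FBE0 − 2^64 = -1158142873354896416.

-1158142873354896416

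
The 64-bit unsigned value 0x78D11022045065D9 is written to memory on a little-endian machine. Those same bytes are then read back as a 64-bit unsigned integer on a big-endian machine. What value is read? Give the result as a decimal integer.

15665014857559757176

Stored little-endian, the bytes at ascending addresses are D9 65 50 04 22 10 D1 78.
Read back as big-endian, the last byte is least significant, giving 0xD96550042210D178.
0xD96550042210D178 = 15665014857559757176.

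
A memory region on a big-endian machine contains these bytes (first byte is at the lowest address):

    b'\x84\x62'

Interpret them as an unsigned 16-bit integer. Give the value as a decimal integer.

In big-endian order the high byte comes first in memory.
The bytes are already most-significant first: 0x8462.
0x8462 = 33890.

33890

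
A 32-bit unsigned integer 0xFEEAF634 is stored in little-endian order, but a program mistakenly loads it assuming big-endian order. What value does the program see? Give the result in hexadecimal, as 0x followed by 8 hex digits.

Stored little-endian, the bytes at ascending addresses are 34 F6 EA FE.
Read back as big-endian, the last byte is least significant, giving 0x34F6EAFE.

0x34F6EAFE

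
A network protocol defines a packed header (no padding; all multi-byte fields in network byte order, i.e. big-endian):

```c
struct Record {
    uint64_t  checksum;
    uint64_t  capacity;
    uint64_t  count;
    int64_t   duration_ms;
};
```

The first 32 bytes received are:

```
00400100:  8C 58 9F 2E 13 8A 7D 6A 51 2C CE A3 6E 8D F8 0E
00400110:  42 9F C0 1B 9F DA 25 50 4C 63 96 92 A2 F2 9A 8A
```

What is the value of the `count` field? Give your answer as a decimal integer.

`count` follows `checksum` (8 B), `capacity` (8 B), so it starts at offset 8 + 8 = 16 and occupies 8 bytes.
Bytes at offsets 16..23: 42 9F C0 1B 9F DA 25 50.
Big-endian stores the most-significant byte at the lowest address.
The bytes are already most-significant first: 0x429FC01B9FDA2550.
0x429FC01B9FDA2550 = 4800766952678761808.

4800766952678761808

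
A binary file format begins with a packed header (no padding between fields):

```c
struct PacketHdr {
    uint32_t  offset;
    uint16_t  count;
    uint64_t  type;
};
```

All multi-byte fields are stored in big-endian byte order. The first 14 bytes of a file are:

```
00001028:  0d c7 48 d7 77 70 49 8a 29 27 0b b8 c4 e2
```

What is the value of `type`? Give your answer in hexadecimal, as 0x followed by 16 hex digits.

`type` follows `offset` (4 B), `count` (2 B), so it starts at offset 4 + 2 = 6 and occupies 8 bytes.
Bytes at offsets 6..13: 49 8A 29 27 0B B8 C4 E2.
Big-endian: lowest address holds the most-significant byte.
The bytes are already most-significant first: 0x498A29270BB8C4E2.

0x498A29270BB8C4E2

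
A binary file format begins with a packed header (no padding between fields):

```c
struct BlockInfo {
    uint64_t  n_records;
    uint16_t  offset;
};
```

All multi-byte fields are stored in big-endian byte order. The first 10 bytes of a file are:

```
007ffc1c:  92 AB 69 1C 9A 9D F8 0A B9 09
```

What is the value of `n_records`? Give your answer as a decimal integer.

10568656522129045514

`n_records` is the first field, at byte offset 0, occupying 8 bytes.
Bytes at offsets 0..7: 92 AB 69 1C 9A 9D F8 0A.
In big-endian order the high byte comes first in memory.
The bytes are already most-significant first: 0x92AB691C9A9DF80A.
0x92AB691C9A9DF80A = 10568656522129045514.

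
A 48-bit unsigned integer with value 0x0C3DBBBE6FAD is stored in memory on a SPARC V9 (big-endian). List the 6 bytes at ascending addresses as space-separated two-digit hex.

Split into bytes (most-significant first): 0C 3D BB BE 6F AD.
Big-endian: lowest address holds the most-significant byte.
So the memory order matches the most-significant-first order: 0C 3D BB BE 6F AD.

0C 3D BB BE 6F AD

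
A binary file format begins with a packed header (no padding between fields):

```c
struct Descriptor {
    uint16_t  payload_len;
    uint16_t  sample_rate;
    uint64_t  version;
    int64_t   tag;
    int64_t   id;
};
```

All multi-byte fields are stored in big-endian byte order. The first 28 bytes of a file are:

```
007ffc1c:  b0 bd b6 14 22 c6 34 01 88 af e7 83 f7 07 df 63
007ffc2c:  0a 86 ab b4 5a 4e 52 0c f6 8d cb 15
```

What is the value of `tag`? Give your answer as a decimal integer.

-646302405033022540

`tag` follows `payload_len` (2 B), `sample_rate` (2 B), `version` (8 B), so it starts at offset 2 + 2 + 8 = 12 and occupies 8 bytes.
Bytes at offsets 12..19: F7 07 DF 63 0A 86 AB B4.
Big-endian: lowest address holds the most-significant byte.
The bytes are already most-significant first: 0xF707DF630A86ABB4.
Top bit is set, so as a signed 64-bit value this is 0xF707DF630A86ABB4 − 2^64 = -646302405033022540.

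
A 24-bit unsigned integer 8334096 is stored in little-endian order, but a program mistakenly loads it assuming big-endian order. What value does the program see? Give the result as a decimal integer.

1059711

8334096 in 24-bit hexadecimal is 0x7F2B10.
Stored little-endian, the bytes at ascending addresses are 10 2B 7F.
Read back as big-endian, the last byte is least significant, giving 0x102B7F.
0x102B7F = 1059711.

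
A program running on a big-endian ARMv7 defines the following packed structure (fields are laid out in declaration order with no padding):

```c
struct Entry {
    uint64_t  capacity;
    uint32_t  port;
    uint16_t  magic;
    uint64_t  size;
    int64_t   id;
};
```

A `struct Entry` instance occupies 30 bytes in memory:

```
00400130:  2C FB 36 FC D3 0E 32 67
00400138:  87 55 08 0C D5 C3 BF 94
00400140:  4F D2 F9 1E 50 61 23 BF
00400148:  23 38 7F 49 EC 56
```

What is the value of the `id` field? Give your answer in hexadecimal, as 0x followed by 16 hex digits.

0x23BF23387F49EC56

`id` follows `capacity` (8 B), `port` (4 B), `magic` (2 B), `size` (8 B), so it starts at offset 8 + 4 + 2 + 8 = 22 and occupies 8 bytes.
Bytes at offsets 22..29: 23 BF 23 38 7F 49 EC 56.
In big-endian order the high byte comes first in memory.
The bytes are already most-significant first: 0x23BF23387F49EC56.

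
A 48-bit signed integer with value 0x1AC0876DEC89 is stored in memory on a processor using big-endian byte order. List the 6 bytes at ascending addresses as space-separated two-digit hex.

Split into bytes (most-significant first): 1A C0 87 6D EC 89.
In big-endian order the high byte comes first in memory.
So the memory order matches the most-significant-first order: 1A C0 87 6D EC 89.

1A C0 87 6D EC 89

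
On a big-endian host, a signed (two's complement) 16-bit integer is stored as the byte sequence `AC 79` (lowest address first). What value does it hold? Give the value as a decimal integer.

-21383

Big-endian stores the most-significant byte at the lowest address.
The bytes are already most-significant first: 0xAC79.
Top bit is set, so as a signed 16-bit value this is 0xAC79 − 2^16 = -21383.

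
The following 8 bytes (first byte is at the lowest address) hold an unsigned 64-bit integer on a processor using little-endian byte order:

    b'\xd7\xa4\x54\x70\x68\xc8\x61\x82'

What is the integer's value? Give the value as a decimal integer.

In little-endian order the low byte comes first in memory.
Reassemble most-significant byte first: 82 61 C8 68 70 54 A4 D7 → 0x8261C8687054A4D7.
0x8261C8687054A4D7 = 9395010648558314711.

9395010648558314711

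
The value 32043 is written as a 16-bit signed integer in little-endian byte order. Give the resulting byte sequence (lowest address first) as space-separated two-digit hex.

2B 7D

32043 in hexadecimal, padded to 16 bits, is 0x7D2B.
Split into bytes (most-significant first): 7D 2B.
Little-endian: lowest address holds the least-significant byte.
So at ascending addresses the bytes are 2B 7D.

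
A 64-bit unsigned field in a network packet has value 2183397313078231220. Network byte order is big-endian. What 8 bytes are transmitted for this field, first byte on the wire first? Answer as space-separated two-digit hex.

2183397313078231220 in hexadecimal, padded to 64 bits, is 0x1E4CFC49C19200B4.
Split into bytes (most-significant first): 1E 4C FC 49 C1 92 00 B4.
Big-endian: lowest address holds the most-significant byte.
So the memory order matches the most-significant-first order: 1E 4C FC 49 C1 92 00 B4.

1E 4C FC 49 C1 92 00 B4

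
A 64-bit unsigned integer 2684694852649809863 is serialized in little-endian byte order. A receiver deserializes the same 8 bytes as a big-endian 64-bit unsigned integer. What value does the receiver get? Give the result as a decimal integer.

2684694852649809863 in 64-bit hexadecimal is 0x2541F3BE8E82F7C7.
Stored little-endian, the bytes at ascending addresses are C7 F7 82 8E BE F3 41 25.
Read back as big-endian, the last byte is least significant, giving 0xC7F7828EBEF34125.
0xC7F7828EBEF34125 = 14409129082395771173.

14409129082395771173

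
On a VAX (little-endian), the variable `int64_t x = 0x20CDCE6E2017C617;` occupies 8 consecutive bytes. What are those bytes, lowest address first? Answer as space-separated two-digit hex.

Split into bytes (most-significant first): 20 CD CE 6E 20 17 C6 17.
Little-endian stores the least-significant byte at the lowest address.
So at ascending addresses the bytes are 17 C6 17 20 6E CE CD 20.

17 C6 17 20 6E CE CD 20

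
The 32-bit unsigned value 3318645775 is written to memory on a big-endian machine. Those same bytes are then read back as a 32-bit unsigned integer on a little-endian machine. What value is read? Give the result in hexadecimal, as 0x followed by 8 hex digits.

0x0F84CEC5

3318645775 in 32-bit hexadecimal is 0xC5CE840F.
Stored big-endian, the bytes at ascending addresses are C5 CE 84 0F.
Read back as little-endian, the first byte is least significant, giving 0x0F84CEC5.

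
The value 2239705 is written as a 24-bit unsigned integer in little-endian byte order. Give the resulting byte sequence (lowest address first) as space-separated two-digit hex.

2239705 in hexadecimal, padded to 24 bits, is 0x222CD9.
Split into bytes (most-significant first): 22 2C D9.
In little-endian order the low byte comes first in memory.
So at ascending addresses the bytes are D9 2C 22.

D9 2C 22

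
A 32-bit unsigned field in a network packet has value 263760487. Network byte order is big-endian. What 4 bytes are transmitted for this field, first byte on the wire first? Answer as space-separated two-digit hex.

0F B8 AA 67

263760487 in hexadecimal, padded to 32 bits, is 0x0FB8AA67.
Split into bytes (most-significant first): 0F B8 AA 67.
Big-endian stores the most-significant byte at the lowest address.
So the memory order matches the most-significant-first order: 0F B8 AA 67.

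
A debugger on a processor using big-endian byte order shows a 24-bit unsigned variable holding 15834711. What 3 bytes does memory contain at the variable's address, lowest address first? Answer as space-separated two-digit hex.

F1 9E 57

15834711 in hexadecimal, padded to 24 bits, is 0xF19E57.
Split into bytes (most-significant first): F1 9E 57.
Big-endian stores the most-significant byte at the lowest address.
So the memory order matches the most-significant-first order: F1 9E 57.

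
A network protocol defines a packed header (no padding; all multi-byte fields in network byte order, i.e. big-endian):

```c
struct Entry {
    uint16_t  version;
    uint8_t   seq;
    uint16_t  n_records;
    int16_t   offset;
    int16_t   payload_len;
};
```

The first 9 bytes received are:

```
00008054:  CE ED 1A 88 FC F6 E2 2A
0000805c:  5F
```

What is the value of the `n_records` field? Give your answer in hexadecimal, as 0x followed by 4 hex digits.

`n_records` follows `version` (2 B), `seq` (1 B), so it starts at offset 2 + 1 = 3 and occupies 2 bytes.
Bytes at offsets 3..4: 88 FC.
Big-endian: lowest address holds the most-significant byte.
The bytes are already most-significant first: 0x88FC.

0x88FC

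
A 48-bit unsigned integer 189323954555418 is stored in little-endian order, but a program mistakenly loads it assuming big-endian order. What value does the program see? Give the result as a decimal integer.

28630510678188

189323954555418 in 48-bit hexadecimal is 0xAC306B0F0A1A.
Stored little-endian, the bytes at ascending addresses are 1A 0A 0F 6B 30 AC.
Read back as big-endian, the last byte is least significant, giving 0x1A0A0F6B30AC.
0x1A0A0F6B30AC = 28630510678188.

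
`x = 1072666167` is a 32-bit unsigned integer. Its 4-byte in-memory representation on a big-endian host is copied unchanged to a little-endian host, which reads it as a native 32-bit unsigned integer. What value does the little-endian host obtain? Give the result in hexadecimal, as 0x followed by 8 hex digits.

1072666167 in 32-bit hexadecimal is 0x3FEF9637.
Stored big-endian, the bytes at ascending addresses are 3F EF 96 37.
Read back as little-endian, the first byte is least significant, giving 0x3796EF3F.

0x3796EF3F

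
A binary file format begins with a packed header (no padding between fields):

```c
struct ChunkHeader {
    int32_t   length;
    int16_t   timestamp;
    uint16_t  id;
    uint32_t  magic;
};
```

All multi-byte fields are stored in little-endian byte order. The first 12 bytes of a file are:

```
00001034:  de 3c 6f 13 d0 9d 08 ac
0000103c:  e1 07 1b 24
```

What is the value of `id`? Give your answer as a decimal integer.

44040

`id` follows `length` (4 B), `timestamp` (2 B), so it starts at offset 4 + 2 = 6 and occupies 2 bytes.
Bytes at offsets 6..7: 08 AC.
Little-endian: lowest address holds the least-significant byte.
Reassemble most-significant byte first: AC 08 → 0xAC08.
0xAC08 = 44040.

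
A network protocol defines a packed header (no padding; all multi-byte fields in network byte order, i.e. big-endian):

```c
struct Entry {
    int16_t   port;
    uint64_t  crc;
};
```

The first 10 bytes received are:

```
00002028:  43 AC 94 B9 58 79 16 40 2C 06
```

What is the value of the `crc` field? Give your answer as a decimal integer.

10716694065392397318

`crc` follows `port` (2 bytes), so it starts at byte offset 2 and occupies 8 bytes.
Bytes at offsets 2..9: 94 B9 58 79 16 40 2C 06.
Big-endian: lowest address holds the most-significant byte.
The bytes are already most-significant first: 0x94B9587916402C06.
0x94B9587916402C06 = 10716694065392397318.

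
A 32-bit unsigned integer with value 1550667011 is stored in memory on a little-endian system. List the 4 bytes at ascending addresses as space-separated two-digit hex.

1550667011 in hexadecimal, padded to 32 bits, is 0x5C6D4D03.
Split into bytes (most-significant first): 5C 6D 4D 03.
Little-endian stores the least-significant byte at the lowest address.
So at ascending addresses the bytes are 03 4D 6D 5C.

03 4D 6D 5C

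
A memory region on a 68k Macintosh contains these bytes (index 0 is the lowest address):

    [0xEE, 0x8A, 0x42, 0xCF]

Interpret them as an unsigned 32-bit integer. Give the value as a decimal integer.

Big-endian: lowest address holds the most-significant byte.
The bytes are already most-significant first: 0xEE8A42CF.
0xEE8A42CF = 4002038479.

4002038479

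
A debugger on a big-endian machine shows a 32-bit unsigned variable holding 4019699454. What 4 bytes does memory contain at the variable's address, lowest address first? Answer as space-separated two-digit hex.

4019699454 in hexadecimal, padded to 32 bits, is 0xEF97BEFE.
Split into bytes (most-significant first): EF 97 BE FE.
Big-endian stores the most-significant byte at the lowest address.
So the memory order matches the most-significant-first order: EF 97 BE FE.

EF 97 BE FE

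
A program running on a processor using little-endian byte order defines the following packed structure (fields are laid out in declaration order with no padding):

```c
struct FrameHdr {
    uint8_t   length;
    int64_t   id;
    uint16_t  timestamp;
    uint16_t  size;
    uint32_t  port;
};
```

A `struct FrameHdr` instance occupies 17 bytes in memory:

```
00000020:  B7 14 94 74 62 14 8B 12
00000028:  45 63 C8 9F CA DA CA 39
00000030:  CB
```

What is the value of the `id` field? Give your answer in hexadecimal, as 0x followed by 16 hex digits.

`id` follows `length` (1 byte), so it starts at byte offset 1 and occupies 8 bytes.
Bytes at offsets 1..8: 14 94 74 62 14 8B 12 45.
Little-endian: lowest address holds the least-significant byte.
Reassemble most-significant byte first: 45 12 8B 14 62 74 94 14 → 0x45128B1462749414.

0x45128B1462749414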